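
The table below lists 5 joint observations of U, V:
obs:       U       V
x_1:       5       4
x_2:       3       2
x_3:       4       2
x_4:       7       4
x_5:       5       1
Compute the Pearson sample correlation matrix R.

Step 1 — column means:
  mean(U) = (5 + 3 + 4 + 7 + 5) / 5 = 24/5 = 4.8
  mean(V) = (4 + 2 + 2 + 4 + 1) / 5 = 13/5 = 2.6

Step 2 — sample variances and covariances s[i,j] = (1/(n-1)) · Σ_k (x_{k,i} - mean_i) · (x_{k,j} - mean_j), with n-1 = 4:
  s[U,U] = ((0.2)·(0.2) + (-1.8)·(-1.8) + (-0.8)·(-0.8) + (2.2)·(2.2) + (0.2)·(0.2)) / 4 = 8.8/4 = 2.2
  s[U,V] = ((0.2)·(1.4) + (-1.8)·(-0.6) + (-0.8)·(-0.6) + (2.2)·(1.4) + (0.2)·(-1.6)) / 4 = 4.6/4 = 1.15
  s[V,V] = ((1.4)·(1.4) + (-0.6)·(-0.6) + (-0.6)·(-0.6) + (1.4)·(1.4) + (-1.6)·(-1.6)) / 4 = 7.2/4 = 1.8
  Sample standard deviations s_i = √(s[i,i]):
  s(U) = √(2.2) = 1.4832
  s(V) = √(1.8) = 1.3416

Step 3 — r_{ij} = s_{ij} / (s_i · s_j):
  r[U,U] = 1 (diagonal).
  r[U,V] = 1.15 / (1.4832 · 1.3416) = 1.15 / 1.99 = 0.5779
  r[V,V] = 1 (diagonal).

R is symmetric with unit diagonal. Assembling:

R = [[1, 0.5779],
 [0.5779, 1]]


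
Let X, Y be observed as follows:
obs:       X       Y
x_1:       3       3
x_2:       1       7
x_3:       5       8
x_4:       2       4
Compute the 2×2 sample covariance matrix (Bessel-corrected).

Step 1 — column means:
  mean(X) = (3 + 1 + 5 + 2) / 4 = 11/4 = 2.75
  mean(Y) = (3 + 7 + 8 + 4) / 4 = 22/4 = 5.5

Step 2 — sample covariance S[i,j] = (1/(n-1)) · Σ_k (x_{k,i} - mean_i) · (x_{k,j} - mean_j), with n-1 = 3.
  S[X,X] = ((0.25)·(0.25) + (-1.75)·(-1.75) + (2.25)·(2.25) + (-0.75)·(-0.75)) / 3 = 8.75/3 = 2.9167
  S[X,Y] = ((0.25)·(-2.5) + (-1.75)·(1.5) + (2.25)·(2.5) + (-0.75)·(-1.5)) / 3 = 3.5/3 = 1.1667
  S[Y,Y] = ((-2.5)·(-2.5) + (1.5)·(1.5) + (2.5)·(2.5) + (-1.5)·(-1.5)) / 3 = 17/3 = 5.6667

S is symmetric (S[j,i] = S[i,j]). Assembling:

S = [[2.9167, 1.1667],
 [1.1667, 5.6667]]


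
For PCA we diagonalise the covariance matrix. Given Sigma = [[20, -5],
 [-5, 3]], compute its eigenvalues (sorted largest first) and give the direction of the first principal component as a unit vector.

Step 1 — characteristic polynomial of 2×2 Sigma:
  det(Sigma - λI) = λ² - trace · λ + det = 0.
  trace = 20 + 3 = 23, det = 20·3 - (-5)² = 35.
Step 2 — discriminant:
  Δ = trace² - 4·det = 529 - 140 = 389.
Step 3 — eigenvalues:
  λ = (trace ± √Δ)/2 = (23 ± 19.7231)/2,
  λ_1 = 21.3615,  λ_2 = 1.6385.

Step 4 — unit eigenvector for λ_1: solve (Sigma - λ_1 I)v = 0. First row:
  (20 - 21.3615)·v_x + (-5)·v_y = 0, i.e. (-1.3615)·v_x + (-5)·v_y = 0,
  so v ∝ (b, λ_1 - a) = (-5, 1.3615); multiply by -1 so the first entry is positive: u = (5, -1.3615).
  ||u|| = √((5)² + (-1.3615)²) = √(26.8538) ≈ 5.1821,
  v_1 = u/||u|| ≈ (0.9649, -0.2627) (||v_1|| = 1).

λ_1 = 21.3615,  λ_2 = 1.6385;  v_1 ≈ (0.9649, -0.2627)


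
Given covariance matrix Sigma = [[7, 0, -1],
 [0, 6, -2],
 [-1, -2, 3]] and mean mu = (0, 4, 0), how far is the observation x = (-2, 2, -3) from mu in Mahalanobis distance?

Step 1 — centre the observation: (x - mu) = (-2, -2, -3).

Step 2 — invert Sigma (cofactor / det for 3×3, or solve directly):
  Sigma^{-1} = [[0.1522, 0.0217, 0.0652],
 [0.0217, 0.2174, 0.1522],
 [0.0652, 0.1522, 0.4565]].

Step 3 — form the quadratic (x - mu)^T · Sigma^{-1} · (x - mu):
  Sigma^{-1} · (x - mu) = (-0.5435, -0.9348, -1.8043).
  (x - mu)^T · [Sigma^{-1} · (x - mu)] = (-2)·(-0.5435) + (-2)·(-0.9348) + (-3)·(-1.8043) = 8.3696.

Step 4 — take square root: d = √(8.3696) ≈ 2.893.

d(x, mu) = √(8.3696) ≈ 2.893


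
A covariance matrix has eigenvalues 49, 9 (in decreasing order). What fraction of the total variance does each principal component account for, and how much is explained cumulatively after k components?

Step 1 — total variance = trace(Sigma) = Σ λ_i = 49 + 9 = 58.

Step 2 — fraction explained by component i = λ_i / Σ λ:
  PC1: 49/58 = 0.8448
  PC2: 9/58 = 0.1552

Step 3 — cumulative fraction after k components = (λ_1 + ... + λ_k) / Σ λ:
  k = 1: 49/58 = 0.8448
  k = 2: (49 + 9)/58 = 58/58 = 1

Summary (fraction, with percent):

explained: PC1 0.8448 (84.48%), PC2 0.1552 (15.52%);  cumulative: 0.8448, 1


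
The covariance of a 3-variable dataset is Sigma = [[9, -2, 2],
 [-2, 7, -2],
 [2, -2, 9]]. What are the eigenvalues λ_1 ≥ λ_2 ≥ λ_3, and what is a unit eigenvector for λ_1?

Step 1 — characteristic polynomial p(λ) = det(λI - Sigma) = λ³ - tr·λ² + c_1·λ - det, where tr = trace, c_1 = sum of the principal 2×2 minors, det = det(Sigma):
  tr = 9 + 7 + 9 = 25,
  c_1 = (9·7 - (-2)²) + (9·9 - (2)²) + (7·9 - (-2)²) = 59 + 77 + 59 = 195,
  det = 9·(7·9 - (-2)²) - (-2)·((-2)·9 - (-2)·(2)) + (2)·((-2)·(-2) - 7·(2)) = 9·(59) - (-2)·(-14) + (2)·(-10) = 483.
  So p(λ) = λ³ - 25λ² + 195λ - 483.
Step 2 — look for an integer root (rational root theorem: any rational root is an integer divisor of 483). Testing λ = 7:
  p(7) = 343 - 1225 + 1365 - 483 = 0  ✓
  Dividing out (λ - 7): p(λ) = (λ - 7)(λ² - 18λ + 69).
Step 3 — remaining eigenvalues from the quadratic λ² - 18λ + 69 = 0:
  Δ = 18² - 4·69 = 324 - 276 = 48,  λ = (18 ± √48)/2 = (18 ± 6.9282)/2 ≈ 12.4641 or 5.5359.
  Sorted: λ_1 = 12.4641,  λ_2 = 7,  λ_3 = 5.5359  (check: sum = 25 = tr ✓).

Step 4 — unit eigenvector for λ_1 ≈ 12.4641: v spans the null space of (Sigma - λ_1 I), whose rows are
  r_1 = (-3.4641, -2, 2),  r_2 = (-2, -5.4641, -2),  r_3 = (2, -2, -3.4641).
  v is orthogonal to every row, so take v ∝ r_1 × r_2 = ((-2)·(-2) - (2)·(-5.4641), (2)·(-2) - (-3.4641)·(-2), (-3.4641)·(-5.4641) - (-2)·(-2)) ≈ (14.9282, -10.9282, 14.9282).
  Let u = (14.9282, -10.9282, 14.9282).
  ||u|| = √((14.9282)² + (-10.9282)² + (14.9282)²) = √(565.1281) ≈ 23.7724,  v_1 = u/||u|| ≈ (0.628, -0.4597, 0.628) (||v_1|| = 1).

λ_1 = 12.4641,  λ_2 = 7,  λ_3 = 5.5359;  v_1 ≈ (0.628, -0.4597, 0.628)


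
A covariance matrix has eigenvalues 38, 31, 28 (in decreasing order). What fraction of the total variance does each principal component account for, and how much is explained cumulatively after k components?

Step 1 — total variance = trace(Sigma) = Σ λ_i = 38 + 31 + 28 = 97.

Step 2 — fraction explained by component i = λ_i / Σ λ:
  PC1: 38/97 = 0.3918
  PC2: 31/97 = 0.3196
  PC3: 28/97 = 0.2887

Step 3 — cumulative fraction after k components = (λ_1 + ... + λ_k) / Σ λ:
  k = 1: 38/97 = 0.3918
  k = 2: (38 + 31)/97 = 69/97 = 0.7113
  k = 3: (38 + 31 + 28)/97 = 97/97 = 1

Summary (fraction, with percent):

explained: PC1 0.3918 (39.18%), PC2 0.3196 (31.96%), PC3 0.2887 (28.87%);  cumulative: 0.3918, 0.7113, 1


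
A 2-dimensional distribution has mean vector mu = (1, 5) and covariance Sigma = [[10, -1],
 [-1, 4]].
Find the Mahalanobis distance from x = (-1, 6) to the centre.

Step 1 — centre the observation: (x - mu) = (-2, 1).

Step 2 — invert Sigma. det(Sigma) = 10·4 - (-1)² = 39.
  Sigma^{-1} = (1/det) · [[d, -b], [-b, a]] = [[0.1026, 0.0256],
 [0.0256, 0.2564]].

Step 3 — form the quadratic (x - mu)^T · Sigma^{-1} · (x - mu):
  Sigma^{-1} · (x - mu) = (-0.1795, 0.2051).
  (x - mu)^T · [Sigma^{-1} · (x - mu)] = (-2)·(-0.1795) + (1)·(0.2051) = 0.5641.

Step 4 — take square root: d = √(0.5641) ≈ 0.7511.

d(x, mu) = √(0.5641) ≈ 0.7511


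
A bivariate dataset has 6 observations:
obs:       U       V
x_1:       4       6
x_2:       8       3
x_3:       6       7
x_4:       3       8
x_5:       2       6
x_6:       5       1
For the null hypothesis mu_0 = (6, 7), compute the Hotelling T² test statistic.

Step 1 — sample mean vector:
  mean(U) = (4 + 8 + 6 + 3 + 2 + 5) / 6 = 28/6 = 4.6667
  mean(V) = (6 + 3 + 7 + 8 + 6 + 1) / 6 = 31/6 = 5.1667
  x̄ = (4.6667, 5.1667),  deviation x̄ - mu_0 = (4.6667, 5.1667) - (6, 7) = (-1.3333, -1.8333).

Step 2 — sample covariance matrix, S[i,j] = (1/(n-1)) · Σ_k (x_{k,i} - mean_i) · (x_{k,j} - mean_j), divisor n-1 = 5:
  S[U,U] = ((-0.6667)·(-0.6667) + (3.3333)·(3.3333) + (1.3333)·(1.3333) + (-1.6667)·(-1.6667) + (-2.6667)·(-2.6667) + (0.3333)·(0.3333)) / 5 = 23.3333/5 = 4.6667
  S[U,V] = ((-0.6667)·(0.8333) + (3.3333)·(-2.1667) + (1.3333)·(1.8333) + (-1.6667)·(2.8333) + (-2.6667)·(0.8333) + (0.3333)·(-4.1667)) / 5 = -13.6667/5 = -2.7333
  S[V,V] = ((0.8333)·(0.8333) + (-2.1667)·(-2.1667) + (1.8333)·(1.8333) + (2.8333)·(2.8333) + (0.8333)·(0.8333) + (-4.1667)·(-4.1667)) / 5 = 34.8333/5 = 6.9667
  S = [[4.6667, -2.7333],
 [-2.7333, 6.9667]].

Step 3 — invert S. det(S) = 4.6667·6.9667 - (-2.7333)² = 25.04.
  S^{-1} = (1/det) · [[d, -b], [-b, a]] = [[0.2782, 0.1092],
 [0.1092, 0.1864]].

Step 4 — quadratic form (x̄ - mu_0)^T · S^{-1} · (x̄ - mu_0):
  S^{-1} · (x̄ - mu_0) = (-0.5711, -0.4872),
  (x̄ - mu_0)^T · [...] = (-1.3333)·(-0.5711) + (-1.8333)·(-0.4872) = 1.6547.

Step 5 — scale by n: T² = 6 · 1.6547 = 9.9281.

T² ≈ 9.9281


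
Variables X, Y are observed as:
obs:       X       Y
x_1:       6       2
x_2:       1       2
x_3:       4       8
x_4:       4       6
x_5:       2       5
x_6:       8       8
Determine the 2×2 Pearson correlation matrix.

Step 1 — column means:
  mean(X) = (6 + 1 + 4 + 4 + 2 + 8) / 6 = 25/6 = 4.1667
  mean(Y) = (2 + 2 + 8 + 6 + 5 + 8) / 6 = 31/6 = 5.1667

Step 2 — sample variances and covariances s[i,j] = (1/(n-1)) · Σ_k (x_{k,i} - mean_i) · (x_{k,j} - mean_j), with n-1 = 5:
  s[X,X] = ((1.8333)·(1.8333) + (-3.1667)·(-3.1667) + (-0.1667)·(-0.1667) + (-0.1667)·(-0.1667) + (-2.1667)·(-2.1667) + (3.8333)·(3.8333)) / 5 = 32.8333/5 = 6.5667
  s[X,Y] = ((1.8333)·(-3.1667) + (-3.1667)·(-3.1667) + (-0.1667)·(2.8333) + (-0.1667)·(0.8333) + (-2.1667)·(-0.1667) + (3.8333)·(2.8333)) / 5 = 14.8333/5 = 2.9667
  s[Y,Y] = ((-3.1667)·(-3.1667) + (-3.1667)·(-3.1667) + (2.8333)·(2.8333) + (0.8333)·(0.8333) + (-0.1667)·(-0.1667) + (2.8333)·(2.8333)) / 5 = 36.8333/5 = 7.3667
  Sample standard deviations s_i = √(s[i,i]):
  s(X) = √(6.5667) = 2.5626
  s(Y) = √(7.3667) = 2.7142

Step 3 — r_{ij} = s_{ij} / (s_i · s_j):
  r[X,X] = 1 (diagonal).
  r[X,Y] = 2.9667 / (2.5626 · 2.7142) = 2.9667 / 6.9552 = 0.4265
  r[Y,Y] = 1 (diagonal).

R is symmetric with unit diagonal. Assembling:

R = [[1, 0.4265],
 [0.4265, 1]]


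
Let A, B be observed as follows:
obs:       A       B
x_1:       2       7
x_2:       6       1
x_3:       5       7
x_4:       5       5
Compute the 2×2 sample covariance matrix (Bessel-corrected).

Step 1 — column means:
  mean(A) = (2 + 6 + 5 + 5) / 4 = 18/4 = 4.5
  mean(B) = (7 + 1 + 7 + 5) / 4 = 20/4 = 5

Step 2 — sample covariance S[i,j] = (1/(n-1)) · Σ_k (x_{k,i} - mean_i) · (x_{k,j} - mean_j), with n-1 = 3.
  S[A,A] = ((-2.5)·(-2.5) + (1.5)·(1.5) + (0.5)·(0.5) + (0.5)·(0.5)) / 3 = 9/3 = 3
  S[A,B] = ((-2.5)·(2) + (1.5)·(-4) + (0.5)·(2) + (0.5)·(0)) / 3 = -10/3 = -3.3333
  S[B,B] = ((2)·(2) + (-4)·(-4) + (2)·(2) + (0)·(0)) / 3 = 24/3 = 8

S is symmetric (S[j,i] = S[i,j]). Assembling:

S = [[3, -3.3333],
 [-3.3333, 8]]


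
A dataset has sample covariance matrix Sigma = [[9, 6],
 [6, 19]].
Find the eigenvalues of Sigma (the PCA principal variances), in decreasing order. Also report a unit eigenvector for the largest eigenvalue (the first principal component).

Step 1 — characteristic polynomial of 2×2 Sigma:
  det(Sigma - λI) = λ² - trace · λ + det = 0.
  trace = 9 + 19 = 28, det = 9·19 - (6)² = 135.
Step 2 — discriminant:
  Δ = trace² - 4·det = 784 - 540 = 244.
Step 3 — eigenvalues:
  λ = (trace ± √Δ)/2 = (28 ± 15.6205)/2,
  λ_1 = 21.8102,  λ_2 = 6.1898.

Step 4 — unit eigenvector for λ_1: solve (Sigma - λ_1 I)v = 0. First row:
  (9 - 21.8102)·v_x + (6)·v_y = 0, i.e. (-12.8102)·v_x + (6)·v_y = 0,
  so v ∝ (b, λ_1 - a) = (6, 12.8102) = u.
  ||u|| = √((6)² + (12.8102)²) = √(200.1025) ≈ 14.1458,
  v_1 = u/||u|| ≈ (0.4242, 0.9056) (||v_1|| = 1).

λ_1 = 21.8102,  λ_2 = 6.1898;  v_1 ≈ (0.4242, 0.9056)


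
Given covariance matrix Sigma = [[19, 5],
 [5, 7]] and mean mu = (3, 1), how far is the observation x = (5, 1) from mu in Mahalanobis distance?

Step 1 — centre the observation: (x - mu) = (2, 0).

Step 2 — invert Sigma. det(Sigma) = 19·7 - (5)² = 108.
  Sigma^{-1} = (1/det) · [[d, -b], [-b, a]] = [[0.0648, -0.0463],
 [-0.0463, 0.1759]].

Step 3 — form the quadratic (x - mu)^T · Sigma^{-1} · (x - mu):
  Sigma^{-1} · (x - mu) = (0.1296, -0.0926).
  (x - mu)^T · [Sigma^{-1} · (x - mu)] = (2)·(0.1296) + (0)·(-0.0926) = 0.2593.

Step 4 — take square root: d = √(0.2593) ≈ 0.5092.

d(x, mu) = √(0.2593) ≈ 0.5092


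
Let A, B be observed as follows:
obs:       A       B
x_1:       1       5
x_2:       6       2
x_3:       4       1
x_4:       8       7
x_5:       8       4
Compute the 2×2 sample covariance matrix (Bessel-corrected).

Step 1 — column means:
  mean(A) = (1 + 6 + 4 + 8 + 8) / 5 = 27/5 = 5.4
  mean(B) = (5 + 2 + 1 + 7 + 4) / 5 = 19/5 = 3.8

Step 2 — sample covariance S[i,j] = (1/(n-1)) · Σ_k (x_{k,i} - mean_i) · (x_{k,j} - mean_j), with n-1 = 4.
  S[A,A] = ((-4.4)·(-4.4) + (0.6)·(0.6) + (-1.4)·(-1.4) + (2.6)·(2.6) + (2.6)·(2.6)) / 4 = 35.2/4 = 8.8
  S[A,B] = ((-4.4)·(1.2) + (0.6)·(-1.8) + (-1.4)·(-2.8) + (2.6)·(3.2) + (2.6)·(0.2)) / 4 = 6.4/4 = 1.6
  S[B,B] = ((1.2)·(1.2) + (-1.8)·(-1.8) + (-2.8)·(-2.8) + (3.2)·(3.2) + (0.2)·(0.2)) / 4 = 22.8/4 = 5.7

S is symmetric (S[j,i] = S[i,j]). Assembling:

S = [[8.8, 1.6],
 [1.6, 5.7]]


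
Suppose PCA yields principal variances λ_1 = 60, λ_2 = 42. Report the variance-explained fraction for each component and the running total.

Step 1 — total variance = trace(Sigma) = Σ λ_i = 60 + 42 = 102.

Step 2 — fraction explained by component i = λ_i / Σ λ:
  PC1: 60/102 = 0.5882
  PC2: 42/102 = 0.4118

Step 3 — cumulative fraction after k components = (λ_1 + ... + λ_k) / Σ λ:
  k = 1: 60/102 = 0.5882
  k = 2: (60 + 42)/102 = 102/102 = 1

Summary (fraction, with percent):

explained: PC1 0.5882 (58.82%), PC2 0.4118 (41.18%);  cumulative: 0.5882, 1


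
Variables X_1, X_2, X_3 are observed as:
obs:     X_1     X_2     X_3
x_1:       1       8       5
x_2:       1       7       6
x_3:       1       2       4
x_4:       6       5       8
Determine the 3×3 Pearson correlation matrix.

Step 1 — column means:
  mean(X_1) = (1 + 1 + 1 + 6) / 4 = 9/4 = 2.25
  mean(X_2) = (8 + 7 + 2 + 5) / 4 = 22/4 = 5.5
  mean(X_3) = (5 + 6 + 4 + 8) / 4 = 23/4 = 5.75

Step 2 — sample variances and covariances s[i,j] = (1/(n-1)) · Σ_k (x_{k,i} - mean_i) · (x_{k,j} - mean_j), with n-1 = 3:
  s[X_1,X_1] = ((-1.25)·(-1.25) + (-1.25)·(-1.25) + (-1.25)·(-1.25) + (3.75)·(3.75)) / 3 = 18.75/3 = 6.25
  s[X_1,X_2] = ((-1.25)·(2.5) + (-1.25)·(1.5) + (-1.25)·(-3.5) + (3.75)·(-0.5)) / 3 = -2.5/3 = -0.8333
  s[X_1,X_3] = ((-1.25)·(-0.75) + (-1.25)·(0.25) + (-1.25)·(-1.75) + (3.75)·(2.25)) / 3 = 11.25/3 = 3.75
  s[X_2,X_2] = ((2.5)·(2.5) + (1.5)·(1.5) + (-3.5)·(-3.5) + (-0.5)·(-0.5)) / 3 = 21/3 = 7
  s[X_2,X_3] = ((2.5)·(-0.75) + (1.5)·(0.25) + (-3.5)·(-1.75) + (-0.5)·(2.25)) / 3 = 3.5/3 = 1.1667
  s[X_3,X_3] = ((-0.75)·(-0.75) + (0.25)·(0.25) + (-1.75)·(-1.75) + (2.25)·(2.25)) / 3 = 8.75/3 = 2.9167
  Sample standard deviations s_i = √(s[i,i]):
  s(X_1) = √(6.25) = 2.5
  s(X_2) = √(7) = 2.6458
  s(X_3) = √(2.9167) = 1.7078

Step 3 — r_{ij} = s_{ij} / (s_i · s_j):
  r[X_1,X_1] = 1 (diagonal).
  r[X_1,X_2] = -0.8333 / (2.5 · 2.6458) = -0.8333 / 6.6144 = -0.126
  r[X_1,X_3] = 3.75 / (2.5 · 1.7078) = 3.75 / 4.2696 = 0.8783
  r[X_2,X_2] = 1 (diagonal).
  r[X_2,X_3] = 1.1667 / (2.6458 · 1.7078) = 1.1667 / 4.5185 = 0.2582
  r[X_3,X_3] = 1 (diagonal).

R is symmetric with unit diagonal. Assembling:

R = [[1, -0.126, 0.8783],
 [-0.126, 1, 0.2582],
 [0.8783, 0.2582, 1]]


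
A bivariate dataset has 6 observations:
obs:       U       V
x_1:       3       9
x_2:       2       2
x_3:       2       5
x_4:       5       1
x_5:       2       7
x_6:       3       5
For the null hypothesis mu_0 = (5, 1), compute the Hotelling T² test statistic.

Step 1 — sample mean vector:
  mean(U) = (3 + 2 + 2 + 5 + 2 + 3) / 6 = 17/6 = 2.8333
  mean(V) = (9 + 2 + 5 + 1 + 7 + 5) / 6 = 29/6 = 4.8333
  x̄ = (2.8333, 4.8333),  deviation x̄ - mu_0 = (2.8333, 4.8333) - (5, 1) = (-2.1667, 3.8333).

Step 2 — sample covariance matrix, S[i,j] = (1/(n-1)) · Σ_k (x_{k,i} - mean_i) · (x_{k,j} - mean_j), divisor n-1 = 5:
  S[U,U] = ((0.1667)·(0.1667) + (-0.8333)·(-0.8333) + (-0.8333)·(-0.8333) + (2.1667)·(2.1667) + (-0.8333)·(-0.8333) + (0.1667)·(0.1667)) / 5 = 6.8333/5 = 1.3667
  S[U,V] = ((0.1667)·(4.1667) + (-0.8333)·(-2.8333) + (-0.8333)·(0.1667) + (2.1667)·(-3.8333) + (-0.8333)·(2.1667) + (0.1667)·(0.1667)) / 5 = -7.1667/5 = -1.4333
  S[V,V] = ((4.1667)·(4.1667) + (-2.8333)·(-2.8333) + (0.1667)·(0.1667) + (-3.8333)·(-3.8333) + (2.1667)·(2.1667) + (0.1667)·(0.1667)) / 5 = 44.8333/5 = 8.9667
  S = [[1.3667, -1.4333],
 [-1.4333, 8.9667]].

Step 3 — invert S. det(S) = 1.3667·8.9667 - (-1.4333)² = 10.2.
  S^{-1} = (1/det) · [[d, -b], [-b, a]] = [[0.8791, 0.1405],
 [0.1405, 0.134]].

Step 4 — quadratic form (x̄ - mu_0)^T · S^{-1} · (x̄ - mu_0):
  S^{-1} · (x̄ - mu_0) = (-1.366, 0.2092),
  (x̄ - mu_0)^T · [...] = (-2.1667)·(-1.366) + (3.8333)·(0.2092) = 3.7614.

Step 5 — scale by n: T² = 6 · 3.7614 = 22.5686.

T² ≈ 22.5686


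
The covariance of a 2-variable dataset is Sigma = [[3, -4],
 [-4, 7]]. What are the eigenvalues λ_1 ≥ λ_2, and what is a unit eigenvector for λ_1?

Step 1 — characteristic polynomial of 2×2 Sigma:
  det(Sigma - λI) = λ² - trace · λ + det = 0.
  trace = 3 + 7 = 10, det = 3·7 - (-4)² = 5.
Step 2 — discriminant:
  Δ = trace² - 4·det = 100 - 20 = 80.
Step 3 — eigenvalues:
  λ = (trace ± √Δ)/2 = (10 ± 8.9443)/2,
  λ_1 = 9.4721,  λ_2 = 0.5279.

Step 4 — unit eigenvector for λ_1: solve (Sigma - λ_1 I)v = 0. First row:
  (3 - 9.4721)·v_x + (-4)·v_y = 0, i.e. (-6.4721)·v_x + (-4)·v_y = 0,
  so v ∝ (b, λ_1 - a) = (-4, 6.4721); multiply by -1 so the first entry is positive: u = (4, -6.4721).
  ||u|| = √((4)² + (-6.4721)²) = √(57.8885) ≈ 7.6085,
  v_1 = u/||u|| ≈ (0.5257, -0.8507) (||v_1|| = 1).

λ_1 = 9.4721,  λ_2 = 0.5279;  v_1 ≈ (0.5257, -0.8507)


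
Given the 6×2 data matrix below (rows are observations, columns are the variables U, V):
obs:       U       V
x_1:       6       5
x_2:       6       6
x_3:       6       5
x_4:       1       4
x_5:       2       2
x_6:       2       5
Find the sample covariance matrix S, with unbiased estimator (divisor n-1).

Step 1 — column means:
  mean(U) = (6 + 6 + 6 + 1 + 2 + 2) / 6 = 23/6 = 3.8333
  mean(V) = (5 + 6 + 5 + 4 + 2 + 5) / 6 = 27/6 = 4.5

Step 2 — sample covariance S[i,j] = (1/(n-1)) · Σ_k (x_{k,i} - mean_i) · (x_{k,j} - mean_j), with n-1 = 5.
  S[U,U] = ((2.1667)·(2.1667) + (2.1667)·(2.1667) + (2.1667)·(2.1667) + (-2.8333)·(-2.8333) + (-1.8333)·(-1.8333) + (-1.8333)·(-1.8333)) / 5 = 28.8333/5 = 5.7667
  S[U,V] = ((2.1667)·(0.5) + (2.1667)·(1.5) + (2.1667)·(0.5) + (-2.8333)·(-0.5) + (-1.8333)·(-2.5) + (-1.8333)·(0.5)) / 5 = 10.5/5 = 2.1
  S[V,V] = ((0.5)·(0.5) + (1.5)·(1.5) + (0.5)·(0.5) + (-0.5)·(-0.5) + (-2.5)·(-2.5) + (0.5)·(0.5)) / 5 = 9.5/5 = 1.9

S is symmetric (S[j,i] = S[i,j]). Assembling:

S = [[5.7667, 2.1],
 [2.1, 1.9]]


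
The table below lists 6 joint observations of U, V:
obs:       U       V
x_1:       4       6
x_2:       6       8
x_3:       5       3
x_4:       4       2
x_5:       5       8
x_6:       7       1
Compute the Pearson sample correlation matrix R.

Step 1 — column means:
  mean(U) = (4 + 6 + 5 + 4 + 5 + 7) / 6 = 31/6 = 5.1667
  mean(V) = (6 + 8 + 3 + 2 + 8 + 1) / 6 = 28/6 = 4.6667

Step 2 — sample variances and covariances s[i,j] = (1/(n-1)) · Σ_k (x_{k,i} - mean_i) · (x_{k,j} - mean_j), with n-1 = 5:
  s[U,U] = ((-1.1667)·(-1.1667) + (0.8333)·(0.8333) + (-0.1667)·(-0.1667) + (-1.1667)·(-1.1667) + (-0.1667)·(-0.1667) + (1.8333)·(1.8333)) / 5 = 6.8333/5 = 1.3667
  s[U,V] = ((-1.1667)·(1.3333) + (0.8333)·(3.3333) + (-0.1667)·(-1.6667) + (-1.1667)·(-2.6667) + (-0.1667)·(3.3333) + (1.8333)·(-3.6667)) / 5 = -2.6667/5 = -0.5333
  s[V,V] = ((1.3333)·(1.3333) + (3.3333)·(3.3333) + (-1.6667)·(-1.6667) + (-2.6667)·(-2.6667) + (3.3333)·(3.3333) + (-3.6667)·(-3.6667)) / 5 = 47.3333/5 = 9.4667
  Sample standard deviations s_i = √(s[i,i]):
  s(U) = √(1.3667) = 1.169
  s(V) = √(9.4667) = 3.0768

Step 3 — r_{ij} = s_{ij} / (s_i · s_j):
  r[U,U] = 1 (diagonal).
  r[U,V] = -0.5333 / (1.169 · 3.0768) = -0.5333 / 3.5969 = -0.1483
  r[V,V] = 1 (diagonal).

R is symmetric with unit diagonal. Assembling:

R = [[1, -0.1483],
 [-0.1483, 1]]


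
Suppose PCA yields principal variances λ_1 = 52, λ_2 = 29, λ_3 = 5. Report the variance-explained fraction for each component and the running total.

Step 1 — total variance = trace(Sigma) = Σ λ_i = 52 + 29 + 5 = 86.

Step 2 — fraction explained by component i = λ_i / Σ λ:
  PC1: 52/86 = 0.6047
  PC2: 29/86 = 0.3372
  PC3: 5/86 = 0.0581

Step 3 — cumulative fraction after k components = (λ_1 + ... + λ_k) / Σ λ:
  k = 1: 52/86 = 0.6047
  k = 2: (52 + 29)/86 = 81/86 = 0.9419
  k = 3: (52 + 29 + 5)/86 = 86/86 = 1

Summary (fraction, with percent):

explained: PC1 0.6047 (60.47%), PC2 0.3372 (33.72%), PC3 0.0581 (5.81%);  cumulative: 0.6047, 0.9419, 1


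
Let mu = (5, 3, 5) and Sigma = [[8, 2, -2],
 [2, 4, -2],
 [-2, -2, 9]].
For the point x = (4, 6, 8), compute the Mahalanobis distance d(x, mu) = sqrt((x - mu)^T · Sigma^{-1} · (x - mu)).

Step 1 — centre the observation: (x - mu) = (-1, 3, 3).

Step 2 — invert Sigma (cofactor / det for 3×3, or solve directly):
  Sigma^{-1} = [[0.1455, -0.0636, 0.0182],
 [-0.0636, 0.3091, 0.0545],
 [0.0182, 0.0545, 0.1273]].

Step 3 — form the quadratic (x - mu)^T · Sigma^{-1} · (x - mu):
  Sigma^{-1} · (x - mu) = (-0.2818, 1.1545, 0.5273).
  (x - mu)^T · [Sigma^{-1} · (x - mu)] = (-1)·(-0.2818) + (3)·(1.1545) + (3)·(0.5273) = 5.3273.

Step 4 — take square root: d = √(5.3273) ≈ 2.3081.

d(x, mu) = √(5.3273) ≈ 2.3081


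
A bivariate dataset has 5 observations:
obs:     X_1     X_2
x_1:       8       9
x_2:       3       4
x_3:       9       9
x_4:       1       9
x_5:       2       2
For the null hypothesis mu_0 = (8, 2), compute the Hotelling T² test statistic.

Step 1 — sample mean vector:
  mean(X_1) = (8 + 3 + 9 + 1 + 2) / 5 = 23/5 = 4.6
  mean(X_2) = (9 + 4 + 9 + 9 + 2) / 5 = 33/5 = 6.6
  x̄ = (4.6, 6.6),  deviation x̄ - mu_0 = (4.6, 6.6) - (8, 2) = (-3.4, 4.6).

Step 2 — sample covariance matrix, S[i,j] = (1/(n-1)) · Σ_k (x_{k,i} - mean_i) · (x_{k,j} - mean_j), divisor n-1 = 4:
  S[X_1,X_1] = ((3.4)·(3.4) + (-1.6)·(-1.6) + (4.4)·(4.4) + (-3.6)·(-3.6) + (-2.6)·(-2.6)) / 4 = 53.2/4 = 13.3
  S[X_1,X_2] = ((3.4)·(2.4) + (-1.6)·(-2.6) + (4.4)·(2.4) + (-3.6)·(2.4) + (-2.6)·(-4.6)) / 4 = 26.2/4 = 6.55
  S[X_2,X_2] = ((2.4)·(2.4) + (-2.6)·(-2.6) + (2.4)·(2.4) + (2.4)·(2.4) + (-4.6)·(-4.6)) / 4 = 45.2/4 = 11.3
  S = [[13.3, 6.55],
 [6.55, 11.3]].

Step 3 — invert S. det(S) = 13.3·11.3 - (6.55)² = 107.3875.
  S^{-1} = (1/det) · [[d, -b], [-b, a]] = [[0.1052, -0.061],
 [-0.061, 0.1239]].

Step 4 — quadratic form (x̄ - mu_0)^T · S^{-1} · (x̄ - mu_0):
  S^{-1} · (x̄ - mu_0) = (-0.6383, 0.7771),
  (x̄ - mu_0)^T · [...] = (-3.4)·(-0.6383) + (4.6)·(0.7771) = 5.745.

Step 5 — scale by n: T² = 5 · 5.745 = 28.7249.

T² ≈ 28.7249


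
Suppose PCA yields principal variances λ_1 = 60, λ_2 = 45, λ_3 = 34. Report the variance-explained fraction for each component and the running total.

Step 1 — total variance = trace(Sigma) = Σ λ_i = 60 + 45 + 34 = 139.

Step 2 — fraction explained by component i = λ_i / Σ λ:
  PC1: 60/139 = 0.4317
  PC2: 45/139 = 0.3237
  PC3: 34/139 = 0.2446

Step 3 — cumulative fraction after k components = (λ_1 + ... + λ_k) / Σ λ:
  k = 1: 60/139 = 0.4317
  k = 2: (60 + 45)/139 = 105/139 = 0.7554
  k = 3: (60 + 45 + 34)/139 = 139/139 = 1

Summary (fraction, with percent):

explained: PC1 0.4317 (43.17%), PC2 0.3237 (32.37%), PC3 0.2446 (24.46%);  cumulative: 0.4317, 0.7554, 1


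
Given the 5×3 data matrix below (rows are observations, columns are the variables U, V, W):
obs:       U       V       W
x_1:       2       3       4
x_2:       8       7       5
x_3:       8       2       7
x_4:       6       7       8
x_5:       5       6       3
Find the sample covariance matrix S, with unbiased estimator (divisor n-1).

Step 1 — column means:
  mean(U) = (2 + 8 + 8 + 6 + 5) / 5 = 29/5 = 5.8
  mean(V) = (3 + 7 + 2 + 7 + 6) / 5 = 25/5 = 5
  mean(W) = (4 + 5 + 7 + 8 + 3) / 5 = 27/5 = 5.4

Step 2 — sample covariance S[i,j] = (1/(n-1)) · Σ_k (x_{k,i} - mean_i) · (x_{k,j} - mean_j), with n-1 = 4.
  S[U,U] = ((-3.8)·(-3.8) + (2.2)·(2.2) + (2.2)·(2.2) + (0.2)·(0.2) + (-0.8)·(-0.8)) / 4 = 24.8/4 = 6.2
  S[U,V] = ((-3.8)·(-2) + (2.2)·(2) + (2.2)·(-3) + (0.2)·(2) + (-0.8)·(1)) / 4 = 5/4 = 1.25
  S[U,W] = ((-3.8)·(-1.4) + (2.2)·(-0.4) + (2.2)·(1.6) + (0.2)·(2.6) + (-0.8)·(-2.4)) / 4 = 10.4/4 = 2.6
  S[V,V] = ((-2)·(-2) + (2)·(2) + (-3)·(-3) + (2)·(2) + (1)·(1)) / 4 = 22/4 = 5.5
  S[V,W] = ((-2)·(-1.4) + (2)·(-0.4) + (-3)·(1.6) + (2)·(2.6) + (1)·(-2.4)) / 4 = 0/4 = 0
  S[W,W] = ((-1.4)·(-1.4) + (-0.4)·(-0.4) + (1.6)·(1.6) + (2.6)·(2.6) + (-2.4)·(-2.4)) / 4 = 17.2/4 = 4.3

S is symmetric (S[j,i] = S[i,j]). Assembling:

S = [[6.2, 1.25, 2.6],
 [1.25, 5.5, 0],
 [2.6, 0, 4.3]]


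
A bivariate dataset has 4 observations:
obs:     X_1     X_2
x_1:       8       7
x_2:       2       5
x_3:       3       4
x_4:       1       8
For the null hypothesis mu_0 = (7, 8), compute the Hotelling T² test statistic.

Step 1 — sample mean vector:
  mean(X_1) = (8 + 2 + 3 + 1) / 4 = 14/4 = 3.5
  mean(X_2) = (7 + 5 + 4 + 8) / 4 = 24/4 = 6
  x̄ = (3.5, 6),  deviation x̄ - mu_0 = (3.5, 6) - (7, 8) = (-3.5, -2).

Step 2 — sample covariance matrix, S[i,j] = (1/(n-1)) · Σ_k (x_{k,i} - mean_i) · (x_{k,j} - mean_j), divisor n-1 = 3:
  S[X_1,X_1] = ((4.5)·(4.5) + (-1.5)·(-1.5) + (-0.5)·(-0.5) + (-2.5)·(-2.5)) / 3 = 29/3 = 9.6667
  S[X_1,X_2] = ((4.5)·(1) + (-1.5)·(-1) + (-0.5)·(-2) + (-2.5)·(2)) / 3 = 2/3 = 0.6667
  S[X_2,X_2] = ((1)·(1) + (-1)·(-1) + (-2)·(-2) + (2)·(2)) / 3 = 10/3 = 3.3333
  S = [[9.6667, 0.6667],
 [0.6667, 3.3333]].

Step 3 — invert S. det(S) = 9.6667·3.3333 - (0.6667)² = 31.7778.
  S^{-1} = (1/det) · [[d, -b], [-b, a]] = [[0.1049, -0.021],
 [-0.021, 0.3042]].

Step 4 — quadratic form (x̄ - mu_0)^T · S^{-1} · (x̄ - mu_0):
  S^{-1} · (x̄ - mu_0) = (-0.3252, -0.535),
  (x̄ - mu_0)^T · [...] = (-3.5)·(-0.3252) + (-2)·(-0.535) = 2.208.

Step 5 — scale by n: T² = 4 · 2.208 = 8.8322.

T² ≈ 8.8322


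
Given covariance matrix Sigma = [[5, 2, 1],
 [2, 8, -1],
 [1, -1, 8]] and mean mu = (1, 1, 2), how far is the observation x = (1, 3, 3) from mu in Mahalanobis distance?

Step 1 — centre the observation: (x - mu) = (0, 2, 1).

Step 2 — invert Sigma (cofactor / det for 3×3, or solve directly):
  Sigma^{-1} = [[0.2325, -0.0627, -0.0369],
 [-0.0627, 0.1439, 0.0258],
 [-0.0369, 0.0258, 0.1328]].

Step 3 — form the quadratic (x - mu)^T · Sigma^{-1} · (x - mu):
  Sigma^{-1} · (x - mu) = (-0.1624, 0.3137, 0.1845).
  (x - mu)^T · [Sigma^{-1} · (x - mu)] = (0)·(-0.1624) + (2)·(0.3137) + (1)·(0.1845) = 0.8118.

Step 4 — take square root: d = √(0.8118) ≈ 0.901.

d(x, mu) = √(0.8118) ≈ 0.901


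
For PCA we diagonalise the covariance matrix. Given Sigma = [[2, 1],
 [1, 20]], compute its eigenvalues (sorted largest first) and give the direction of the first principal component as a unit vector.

Step 1 — characteristic polynomial of 2×2 Sigma:
  det(Sigma - λI) = λ² - trace · λ + det = 0.
  trace = 2 + 20 = 22, det = 2·20 - (1)² = 39.
Step 2 — discriminant:
  Δ = trace² - 4·det = 484 - 156 = 328.
Step 3 — eigenvalues:
  λ = (trace ± √Δ)/2 = (22 ± 18.1108)/2,
  λ_1 = 20.0554,  λ_2 = 1.9446.

Step 4 — unit eigenvector for λ_1: solve (Sigma - λ_1 I)v = 0. First row:
  (2 - 20.0554)·v_x + (1)·v_y = 0, i.e. (-18.0554)·v_x + (1)·v_y = 0,
  so v ∝ (b, λ_1 - a) = (1, 18.0554) = u.
  ||u|| = √((1)² + (18.0554)²) = √(326.9969) ≈ 18.0831,
  v_1 = u/||u|| ≈ (0.0553, 0.9985) (||v_1|| = 1).

λ_1 = 20.0554,  λ_2 = 1.9446;  v_1 ≈ (0.0553, 0.9985)


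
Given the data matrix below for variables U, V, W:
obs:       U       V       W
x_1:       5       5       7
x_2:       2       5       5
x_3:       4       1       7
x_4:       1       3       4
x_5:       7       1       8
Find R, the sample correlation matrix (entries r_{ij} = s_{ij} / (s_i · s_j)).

Step 1 — column means:
  mean(U) = (5 + 2 + 4 + 1 + 7) / 5 = 19/5 = 3.8
  mean(V) = (5 + 5 + 1 + 3 + 1) / 5 = 15/5 = 3
  mean(W) = (7 + 5 + 7 + 4 + 8) / 5 = 31/5 = 6.2

Step 2 — sample variances and covariances s[i,j] = (1/(n-1)) · Σ_k (x_{k,i} - mean_i) · (x_{k,j} - mean_j), with n-1 = 4:
  s[U,U] = ((1.2)·(1.2) + (-1.8)·(-1.8) + (0.2)·(0.2) + (-2.8)·(-2.8) + (3.2)·(3.2)) / 4 = 22.8/4 = 5.7
  s[U,V] = ((1.2)·(2) + (-1.8)·(2) + (0.2)·(-2) + (-2.8)·(0) + (3.2)·(-2)) / 4 = -8/4 = -2
  s[U,W] = ((1.2)·(0.8) + (-1.8)·(-1.2) + (0.2)·(0.8) + (-2.8)·(-2.2) + (3.2)·(1.8)) / 4 = 15.2/4 = 3.8
  s[V,V] = ((2)·(2) + (2)·(2) + (-2)·(-2) + (0)·(0) + (-2)·(-2)) / 4 = 16/4 = 4
  s[V,W] = ((2)·(0.8) + (2)·(-1.2) + (-2)·(0.8) + (0)·(-2.2) + (-2)·(1.8)) / 4 = -6/4 = -1.5
  s[W,W] = ((0.8)·(0.8) + (-1.2)·(-1.2) + (0.8)·(0.8) + (-2.2)·(-2.2) + (1.8)·(1.8)) / 4 = 10.8/4 = 2.7
  Sample standard deviations s_i = √(s[i,i]):
  s(U) = √(5.7) = 2.3875
  s(V) = √(4) = 2
  s(W) = √(2.7) = 1.6432

Step 3 — r_{ij} = s_{ij} / (s_i · s_j):
  r[U,U] = 1 (diagonal).
  r[U,V] = -2 / (2.3875 · 2) = -2 / 4.7749 = -0.4189
  r[U,W] = 3.8 / (2.3875 · 1.6432) = 3.8 / 3.923 = 0.9686
  r[V,V] = 1 (diagonal).
  r[V,W] = -1.5 / (2 · 1.6432) = -1.5 / 3.2863 = -0.4564
  r[W,W] = 1 (diagonal).

R is symmetric with unit diagonal. Assembling:

R = [[1, -0.4189, 0.9686],
 [-0.4189, 1, -0.4564],
 [0.9686, -0.4564, 1]]


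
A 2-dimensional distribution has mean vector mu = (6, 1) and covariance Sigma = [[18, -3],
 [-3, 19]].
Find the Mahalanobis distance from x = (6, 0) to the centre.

Step 1 — centre the observation: (x - mu) = (0, -1).

Step 2 — invert Sigma. det(Sigma) = 18·19 - (-3)² = 333.
  Sigma^{-1} = (1/det) · [[d, -b], [-b, a]] = [[0.0571, 0.009],
 [0.009, 0.0541]].

Step 3 — form the quadratic (x - mu)^T · Sigma^{-1} · (x - mu):
  Sigma^{-1} · (x - mu) = (-0.009, -0.0541).
  (x - mu)^T · [Sigma^{-1} · (x - mu)] = (0)·(-0.009) + (-1)·(-0.0541) = 0.0541.

Step 4 — take square root: d = √(0.0541) ≈ 0.2325.

d(x, mu) = √(0.0541) ≈ 0.2325


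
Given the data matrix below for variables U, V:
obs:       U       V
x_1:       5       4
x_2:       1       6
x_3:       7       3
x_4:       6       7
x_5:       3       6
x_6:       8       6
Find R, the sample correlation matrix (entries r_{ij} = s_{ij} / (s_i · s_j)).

Step 1 — column means:
  mean(U) = (5 + 1 + 7 + 6 + 3 + 8) / 6 = 30/6 = 5
  mean(V) = (4 + 6 + 3 + 7 + 6 + 6) / 6 = 32/6 = 5.3333

Step 2 — sample variances and covariances s[i,j] = (1/(n-1)) · Σ_k (x_{k,i} - mean_i) · (x_{k,j} - mean_j), with n-1 = 5:
  s[U,U] = ((0)·(0) + (-4)·(-4) + (2)·(2) + (1)·(1) + (-2)·(-2) + (3)·(3)) / 5 = 34/5 = 6.8
  s[U,V] = ((0)·(-1.3333) + (-4)·(0.6667) + (2)·(-2.3333) + (1)·(1.6667) + (-2)·(0.6667) + (3)·(0.6667)) / 5 = -5/5 = -1
  s[V,V] = ((-1.3333)·(-1.3333) + (0.6667)·(0.6667) + (-2.3333)·(-2.3333) + (1.6667)·(1.6667) + (0.6667)·(0.6667) + (0.6667)·(0.6667)) / 5 = 11.3333/5 = 2.2667
  Sample standard deviations s_i = √(s[i,i]):
  s(U) = √(6.8) = 2.6077
  s(V) = √(2.2667) = 1.5055

Step 3 — r_{ij} = s_{ij} / (s_i · s_j):
  r[U,U] = 1 (diagonal).
  r[U,V] = -1 / (2.6077 · 1.5055) = -1 / 3.926 = -0.2547
  r[V,V] = 1 (diagonal).

R is symmetric with unit diagonal. Assembling:

R = [[1, -0.2547],
 [-0.2547, 1]]


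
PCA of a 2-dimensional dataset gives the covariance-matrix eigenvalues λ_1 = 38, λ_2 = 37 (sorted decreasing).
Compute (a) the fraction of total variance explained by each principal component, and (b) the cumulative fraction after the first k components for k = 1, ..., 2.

Step 1 — total variance = trace(Sigma) = Σ λ_i = 38 + 37 = 75.

Step 2 — fraction explained by component i = λ_i / Σ λ:
  PC1: 38/75 = 0.5067
  PC2: 37/75 = 0.4933

Step 3 — cumulative fraction after k components = (λ_1 + ... + λ_k) / Σ λ:
  k = 1: 38/75 = 0.5067
  k = 2: (38 + 37)/75 = 75/75 = 1

Summary (fraction, with percent):

explained: PC1 0.5067 (50.67%), PC2 0.4933 (49.33%);  cumulative: 0.5067, 1


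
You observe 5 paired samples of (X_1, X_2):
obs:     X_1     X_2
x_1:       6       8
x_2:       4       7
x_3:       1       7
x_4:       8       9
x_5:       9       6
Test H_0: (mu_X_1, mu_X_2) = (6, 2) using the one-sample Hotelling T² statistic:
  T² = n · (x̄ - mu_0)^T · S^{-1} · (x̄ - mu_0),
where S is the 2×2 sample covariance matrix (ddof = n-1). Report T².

Step 1 — sample mean vector:
  mean(X_1) = (6 + 4 + 1 + 8 + 9) / 5 = 28/5 = 5.6
  mean(X_2) = (8 + 7 + 7 + 9 + 6) / 5 = 37/5 = 7.4
  x̄ = (5.6, 7.4),  deviation x̄ - mu_0 = (5.6, 7.4) - (6, 2) = (-0.4, 5.4).

Step 2 — sample covariance matrix, S[i,j] = (1/(n-1)) · Σ_k (x_{k,i} - mean_i) · (x_{k,j} - mean_j), divisor n-1 = 4:
  S[X_1,X_1] = ((0.4)·(0.4) + (-1.6)·(-1.6) + (-4.6)·(-4.6) + (2.4)·(2.4) + (3.4)·(3.4)) / 4 = 41.2/4 = 10.3
  S[X_1,X_2] = ((0.4)·(0.6) + (-1.6)·(-0.4) + (-4.6)·(-0.4) + (2.4)·(1.6) + (3.4)·(-1.4)) / 4 = 1.8/4 = 0.45
  S[X_2,X_2] = ((0.6)·(0.6) + (-0.4)·(-0.4) + (-0.4)·(-0.4) + (1.6)·(1.6) + (-1.4)·(-1.4)) / 4 = 5.2/4 = 1.3
  S = [[10.3, 0.45],
 [0.45, 1.3]].

Step 3 — invert S. det(S) = 10.3·1.3 - (0.45)² = 13.1875.
  S^{-1} = (1/det) · [[d, -b], [-b, a]] = [[0.0986, -0.0341],
 [-0.0341, 0.781]].

Step 4 — quadratic form (x̄ - mu_0)^T · S^{-1} · (x̄ - mu_0):
  S^{-1} · (x̄ - mu_0) = (-0.2237, 4.2313),
  (x̄ - mu_0)^T · [...] = (-0.4)·(-0.2237) + (5.4)·(4.2313) = 22.9384.

Step 5 — scale by n: T² = 5 · 22.9384 = 114.6919.

T² ≈ 114.6919


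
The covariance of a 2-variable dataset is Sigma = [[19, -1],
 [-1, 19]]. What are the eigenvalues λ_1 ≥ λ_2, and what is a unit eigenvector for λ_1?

Step 1 — characteristic polynomial of 2×2 Sigma:
  det(Sigma - λI) = λ² - trace · λ + det = 0.
  trace = 19 + 19 = 38, det = 19·19 - (-1)² = 360.
Step 2 — discriminant:
  Δ = trace² - 4·det = 1444 - 1440 = 4.
Step 3 — eigenvalues:
  λ = (trace ± √Δ)/2 = (38 ± 2)/2,
  λ_1 = 20,  λ_2 = 18.

Step 4 — unit eigenvector for λ_1: solve (Sigma - λ_1 I)v = 0. First row:
  (19 - 20)·v_x + (-1)·v_y = 0, i.e. (-1)·v_x + (-1)·v_y = 0,
  so v ∝ (b, λ_1 - a) = (-1, 1); multiply by -1 so the first entry is positive: u = (1, -1).
  ||u|| = √((1)² + (-1)²) = √(2) ≈ 1.4142,
  v_1 = u/||u|| ≈ (0.7071, -0.7071) (||v_1|| = 1).

λ_1 = 20,  λ_2 = 18;  v_1 ≈ (0.7071, -0.7071)


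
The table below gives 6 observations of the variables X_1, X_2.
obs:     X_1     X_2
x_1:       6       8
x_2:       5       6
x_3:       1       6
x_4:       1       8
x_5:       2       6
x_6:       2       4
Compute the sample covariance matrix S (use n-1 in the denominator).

Step 1 — column means:
  mean(X_1) = (6 + 5 + 1 + 1 + 2 + 2) / 6 = 17/6 = 2.8333
  mean(X_2) = (8 + 6 + 6 + 8 + 6 + 4) / 6 = 38/6 = 6.3333

Step 2 — sample covariance S[i,j] = (1/(n-1)) · Σ_k (x_{k,i} - mean_i) · (x_{k,j} - mean_j), with n-1 = 5.
  S[X_1,X_1] = ((3.1667)·(3.1667) + (2.1667)·(2.1667) + (-1.8333)·(-1.8333) + (-1.8333)·(-1.8333) + (-0.8333)·(-0.8333) + (-0.8333)·(-0.8333)) / 5 = 22.8333/5 = 4.5667
  S[X_1,X_2] = ((3.1667)·(1.6667) + (2.1667)·(-0.3333) + (-1.8333)·(-0.3333) + (-1.8333)·(1.6667) + (-0.8333)·(-0.3333) + (-0.8333)·(-2.3333)) / 5 = 4.3333/5 = 0.8667
  S[X_2,X_2] = ((1.6667)·(1.6667) + (-0.3333)·(-0.3333) + (-0.3333)·(-0.3333) + (1.6667)·(1.6667) + (-0.3333)·(-0.3333) + (-2.3333)·(-2.3333)) / 5 = 11.3333/5 = 2.2667

S is symmetric (S[j,i] = S[i,j]). Assembling:

S = [[4.5667, 0.8667],
 [0.8667, 2.2667]]


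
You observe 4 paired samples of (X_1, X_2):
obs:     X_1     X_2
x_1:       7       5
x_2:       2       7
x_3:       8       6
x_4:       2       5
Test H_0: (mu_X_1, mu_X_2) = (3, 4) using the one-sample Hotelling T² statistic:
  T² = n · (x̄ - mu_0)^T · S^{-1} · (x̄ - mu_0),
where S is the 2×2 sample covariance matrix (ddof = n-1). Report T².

Step 1 — sample mean vector:
  mean(X_1) = (7 + 2 + 8 + 2) / 4 = 19/4 = 4.75
  mean(X_2) = (5 + 7 + 6 + 5) / 4 = 23/4 = 5.75
  x̄ = (4.75, 5.75),  deviation x̄ - mu_0 = (4.75, 5.75) - (3, 4) = (1.75, 1.75).

Step 2 — sample covariance matrix, S[i,j] = (1/(n-1)) · Σ_k (x_{k,i} - mean_i) · (x_{k,j} - mean_j), divisor n-1 = 3:
  S[X_1,X_1] = ((2.25)·(2.25) + (-2.75)·(-2.75) + (3.25)·(3.25) + (-2.75)·(-2.75)) / 3 = 30.75/3 = 10.25
  S[X_1,X_2] = ((2.25)·(-0.75) + (-2.75)·(1.25) + (3.25)·(0.25) + (-2.75)·(-0.75)) / 3 = -2.25/3 = -0.75
  S[X_2,X_2] = ((-0.75)·(-0.75) + (1.25)·(1.25) + (0.25)·(0.25) + (-0.75)·(-0.75)) / 3 = 2.75/3 = 0.9167
  S = [[10.25, -0.75],
 [-0.75, 0.9167]].

Step 3 — invert S. det(S) = 10.25·0.9167 - (-0.75)² = 8.8333.
  S^{-1} = (1/det) · [[d, -b], [-b, a]] = [[0.1038, 0.0849],
 [0.0849, 1.1604]].

Step 4 — quadratic form (x̄ - mu_0)^T · S^{-1} · (x̄ - mu_0):
  S^{-1} · (x̄ - mu_0) = (0.3302, 2.1792),
  (x̄ - mu_0)^T · [...] = (1.75)·(0.3302) + (1.75)·(2.1792) = 4.3915.

Step 5 — scale by n: T² = 4 · 4.3915 = 17.566.

T² ≈ 17.566


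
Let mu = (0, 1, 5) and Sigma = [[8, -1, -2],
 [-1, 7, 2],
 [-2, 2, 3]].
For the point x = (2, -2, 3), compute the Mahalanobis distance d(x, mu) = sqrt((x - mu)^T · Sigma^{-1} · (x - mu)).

Step 1 — centre the observation: (x - mu) = (2, -3, -2).

Step 2 — invert Sigma (cofactor / det for 3×3, or solve directly):
  Sigma^{-1} = [[0.1504, -0.0088, 0.1062],
 [-0.0088, 0.177, -0.1239],
 [0.1062, -0.1239, 0.4867]].

Step 3 — form the quadratic (x - mu)^T · Sigma^{-1} · (x - mu):
  Sigma^{-1} · (x - mu) = (0.115, -0.3009, -0.3894).
  (x - mu)^T · [Sigma^{-1} · (x - mu)] = (2)·(0.115) + (-3)·(-0.3009) + (-2)·(-0.3894) = 1.9115.

Step 4 — take square root: d = √(1.9115) ≈ 1.3826.

d(x, mu) = √(1.9115) ≈ 1.3826


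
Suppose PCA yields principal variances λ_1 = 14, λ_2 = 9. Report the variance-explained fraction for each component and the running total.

Step 1 — total variance = trace(Sigma) = Σ λ_i = 14 + 9 = 23.

Step 2 — fraction explained by component i = λ_i / Σ λ:
  PC1: 14/23 = 0.6087
  PC2: 9/23 = 0.3913

Step 3 — cumulative fraction after k components = (λ_1 + ... + λ_k) / Σ λ:
  k = 1: 14/23 = 0.6087
  k = 2: (14 + 9)/23 = 23/23 = 1

Summary (fraction, with percent):

explained: PC1 0.6087 (60.87%), PC2 0.3913 (39.13%);  cumulative: 0.6087, 1


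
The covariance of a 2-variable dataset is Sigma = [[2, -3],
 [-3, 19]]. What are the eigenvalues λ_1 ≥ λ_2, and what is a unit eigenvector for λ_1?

Step 1 — characteristic polynomial of 2×2 Sigma:
  det(Sigma - λI) = λ² - trace · λ + det = 0.
  trace = 2 + 19 = 21, det = 2·19 - (-3)² = 29.
Step 2 — discriminant:
  Δ = trace² - 4·det = 441 - 116 = 325.
Step 3 — eigenvalues:
  λ = (trace ± √Δ)/2 = (21 ± 18.0278)/2,
  λ_1 = 19.5139,  λ_2 = 1.4861.

Step 4 — unit eigenvector for λ_1: solve (Sigma - λ_1 I)v = 0. First row:
  (2 - 19.5139)·v_x + (-3)·v_y = 0, i.e. (-17.5139)·v_x + (-3)·v_y = 0,
  so v ∝ (b, λ_1 - a) = (-3, 17.5139); multiply by -1 so the first entry is positive: u = (3, -17.5139).
  ||u|| = √((3)² + (-17.5139)²) = √(315.7359) ≈ 17.769,
  v_1 = u/||u|| ≈ (0.1688, -0.9856) (||v_1|| = 1).

λ_1 = 19.5139,  λ_2 = 1.4861;  v_1 ≈ (0.1688, -0.9856)


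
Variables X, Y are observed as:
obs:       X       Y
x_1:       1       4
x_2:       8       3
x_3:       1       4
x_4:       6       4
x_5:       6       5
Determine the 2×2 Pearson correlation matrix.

Step 1 — column means:
  mean(X) = (1 + 8 + 1 + 6 + 6) / 5 = 22/5 = 4.4
  mean(Y) = (4 + 3 + 4 + 4 + 5) / 5 = 20/5 = 4

Step 2 — sample variances and covariances s[i,j] = (1/(n-1)) · Σ_k (x_{k,i} - mean_i) · (x_{k,j} - mean_j), with n-1 = 4:
  s[X,X] = ((-3.4)·(-3.4) + (3.6)·(3.6) + (-3.4)·(-3.4) + (1.6)·(1.6) + (1.6)·(1.6)) / 4 = 41.2/4 = 10.3
  s[X,Y] = ((-3.4)·(0) + (3.6)·(-1) + (-3.4)·(0) + (1.6)·(0) + (1.6)·(1)) / 4 = -2/4 = -0.5
  s[Y,Y] = ((0)·(0) + (-1)·(-1) + (0)·(0) + (0)·(0) + (1)·(1)) / 4 = 2/4 = 0.5
  Sample standard deviations s_i = √(s[i,i]):
  s(X) = √(10.3) = 3.2094
  s(Y) = √(0.5) = 0.7071

Step 3 — r_{ij} = s_{ij} / (s_i · s_j):
  r[X,X] = 1 (diagonal).
  r[X,Y] = -0.5 / (3.2094 · 0.7071) = -0.5 / 2.2694 = -0.2203
  r[Y,Y] = 1 (diagonal).

R is symmetric with unit diagonal. Assembling:

R = [[1, -0.2203],
 [-0.2203, 1]]
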